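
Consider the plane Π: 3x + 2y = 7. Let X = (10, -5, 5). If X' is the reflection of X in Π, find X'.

λ = (n·X − d)/|n|² = (20 − 7)/13 = 1.
Reflection = X − 2λn = (10, -5, 5) − 2·(3, 2, 0) = (4, -9, 5).

(4, -9, 5)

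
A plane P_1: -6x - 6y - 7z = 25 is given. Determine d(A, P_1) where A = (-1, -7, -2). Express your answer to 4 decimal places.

3.3636

n·A − d = (-6)·(-1) + (-6)·(-7) + (-7)·(-2) − 25 = 37; |n| = √121.
Distance = |37| / √121 = 37/√121 ≈ 3.3636.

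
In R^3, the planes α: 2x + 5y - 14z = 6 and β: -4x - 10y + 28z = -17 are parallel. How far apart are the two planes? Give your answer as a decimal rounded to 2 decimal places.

0.17

Rescale β by 1/(-2): 2x + 5y - 14z = 17/2. Then distance = |6 − (17/2)| / √225 ≈ 0.17.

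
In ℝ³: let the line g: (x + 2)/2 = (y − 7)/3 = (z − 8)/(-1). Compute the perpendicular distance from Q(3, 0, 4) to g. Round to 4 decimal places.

9.3005

g has direction (2, 3, -1) through (-2, 7, 8).
Taking (-2, 7, 8) on g with direction v = (2, 3, -1): w = Q − (-2, 7, 8) = (5, -7, -4), and w × v = (19, -3, 29).
Distance = |w × v| / |v| = √1211 / √14 ≈ 9.3005.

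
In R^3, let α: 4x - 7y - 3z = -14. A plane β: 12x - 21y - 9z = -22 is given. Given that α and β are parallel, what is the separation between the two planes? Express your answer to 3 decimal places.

0.775

Rescale β by 1/3: 4x - 7y - 3z = -22/3. Then distance = |-14 − (-22/3)| / √74 ≈ 0.775.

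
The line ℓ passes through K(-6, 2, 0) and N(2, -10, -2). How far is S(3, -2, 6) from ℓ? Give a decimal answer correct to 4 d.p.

A direction vector for ℓ is N − K = (8, -12, -2).
Taking (-6, 2, 0) on ℓ with direction v = (8, -12, -2): w = S − (-6, 2, 0) = (9, -4, 6), and w × v = (80, 66, -76).
Distance = |w × v| / |v| = √16532 / √212 ≈ 8.8307.

8.8307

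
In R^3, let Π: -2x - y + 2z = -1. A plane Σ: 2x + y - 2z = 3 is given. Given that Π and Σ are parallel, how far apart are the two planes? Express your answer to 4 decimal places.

Rescale Σ by 1/(-1): -2x - y + 2z = -3. Then distance = |-1 − (-3)| / √9 ≈ 0.6667.

0.6667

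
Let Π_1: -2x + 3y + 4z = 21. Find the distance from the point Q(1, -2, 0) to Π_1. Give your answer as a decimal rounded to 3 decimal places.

5.385

n·Q − d = (-2)·(1) + (3)·(-2) + (4)·(0) − 21 = -29; |n| = √29.
Distance = |-29| / √29 = 29/√29 ≈ 5.385.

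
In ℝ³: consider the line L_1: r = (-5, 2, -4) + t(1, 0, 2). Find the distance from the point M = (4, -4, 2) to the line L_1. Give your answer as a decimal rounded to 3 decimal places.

8.050

Taking (-5, 2, -4) on L_1 with direction v = (1, 0, 2): w = M − (-5, 2, -4) = (9, -6, 6), and w × v = (-12, -12, 6).
Distance = |w × v| / |v| = √324 / √5 ≈ 8.050.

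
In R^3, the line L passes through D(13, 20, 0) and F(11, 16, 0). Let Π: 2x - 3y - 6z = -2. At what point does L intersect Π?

A direction vector for L is F − D = (-2, -4, 0).
Substitute r = (13, 20, 0) + t(-2, -4, 0) into the plane: -34 + 8t = -2, so t = 4.
Intersection: (13, 20, 0) + 4·(-2, -4, 0) = (5, 4, 0).

(5, 4, 0)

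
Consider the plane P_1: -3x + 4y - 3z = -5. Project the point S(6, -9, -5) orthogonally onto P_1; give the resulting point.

Foot = S − λn with λ = (n·S − d)/|n|² = (-39 − (-5))/34 = -1.
Foot = (6, -9, -5) − (-1)·(-3, 4, -3) = (3, -5, -8).

(3, -5, -8)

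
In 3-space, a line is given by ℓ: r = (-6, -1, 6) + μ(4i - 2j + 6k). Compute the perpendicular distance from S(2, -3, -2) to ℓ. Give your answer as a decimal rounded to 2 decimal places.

Taking (-6, -1, 6) on ℓ with direction v = (4, -2, 6): w = S − (-6, -1, 6) = (8, -2, -8), and w × v = (-28, -80, -8).
Distance = |w × v| / |v| = √7248 / √56 ≈ 11.38.

11.38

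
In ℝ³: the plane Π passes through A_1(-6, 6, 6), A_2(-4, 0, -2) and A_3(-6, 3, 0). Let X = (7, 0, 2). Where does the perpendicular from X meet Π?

(3, -4, 4)

A_1A_2 = (2, -6, -8), A_1A_3 = (0, -3, -6); a normal to Π is A_1A_2 × A_1A_3 = (12, 12, -6).
Using A_1: Π has equation 12x + 12y - 6z = -36.
Foot = X − λn with λ = (n·X − d)/|n|² = (72 − (-36))/324 = 1/3.
Foot = (7, 0, 2) − (1/3)·(12, 12, -6) = (3, -4, 4).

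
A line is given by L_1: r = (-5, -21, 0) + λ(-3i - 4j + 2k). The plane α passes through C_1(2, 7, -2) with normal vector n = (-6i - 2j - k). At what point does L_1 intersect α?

(7, -5, -8)

α: n·r = n·C_1 gives -6x - 2y - z = -24.
Substitute r = (-5, -21, 0) + t(-3, -4, 2) into the plane: 72 + 24t = -24, so t = -4.
Intersection: (-5, -21, 0) + (-4)·(-3, -4, 2) = (7, -5, -8).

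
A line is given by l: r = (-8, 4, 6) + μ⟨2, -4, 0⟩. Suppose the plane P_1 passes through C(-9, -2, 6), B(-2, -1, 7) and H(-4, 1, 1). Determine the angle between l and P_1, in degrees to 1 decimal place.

CB = (7, 1, 1), CH = (5, 3, -5); a normal to P_1 is CB × CH = (-8, 40, 16).
Using C: P_1 has equation -8x + 40y + 16z = 88.
sin θ = |n·v| / (|n||v|) = |-176| / (√1920 · √20) = 0.89815.
θ ≈ 63.9°.

63.9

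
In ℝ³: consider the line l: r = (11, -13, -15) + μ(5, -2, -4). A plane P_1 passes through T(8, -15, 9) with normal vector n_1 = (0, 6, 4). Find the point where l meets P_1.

(-4, -7, -3)

P_1: n_1·r = n_1·T gives 6y + 4z = -54.
Substitute r = (11, -13, -15) + t(5, -2, -4) into the plane: -138 + (-28)t = -54, so t = -3.
Intersection: (11, -13, -15) + (-3)·(5, -2, -4) = (-4, -7, -3).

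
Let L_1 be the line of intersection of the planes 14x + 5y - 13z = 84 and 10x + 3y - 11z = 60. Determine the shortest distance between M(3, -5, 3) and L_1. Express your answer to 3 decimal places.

Direction of L_1: (14, 5, -13) × (10, 3, -11) = (-16, 24, -8).
A point on L_1: solving the two plane equations with x = 4 gives (4, 3, -1).
Taking (4, 3, -1) on L_1 with direction v = (-16, 24, -8): w = M − (4, 3, -1) = (-1, -8, 4), and w × v = (-32, -72, -152).
Distance = |w × v| / |v| = √29312 / √896 ≈ 5.720.

5.720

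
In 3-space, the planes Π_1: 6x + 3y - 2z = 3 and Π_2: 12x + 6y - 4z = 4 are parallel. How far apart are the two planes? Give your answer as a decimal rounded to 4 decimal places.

Rescale Π_2 by 1/2: 6x + 3y - 2z = 2. Then distance = |3 − 2| / √49 ≈ 0.1429.

0.1429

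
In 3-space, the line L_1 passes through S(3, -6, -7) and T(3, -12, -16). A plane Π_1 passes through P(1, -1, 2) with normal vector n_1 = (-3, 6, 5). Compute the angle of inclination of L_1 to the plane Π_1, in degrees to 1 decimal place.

63.5

A direction vector for L_1 is T − S = (0, -6, -9).
Π_1: n_1·r = n_1·P gives -3x + 6y + 5z = 1.
sin θ = |n·v| / (|n||v|) = |-81| / (√70 · √117) = 0.89504.
θ ≈ 63.5°.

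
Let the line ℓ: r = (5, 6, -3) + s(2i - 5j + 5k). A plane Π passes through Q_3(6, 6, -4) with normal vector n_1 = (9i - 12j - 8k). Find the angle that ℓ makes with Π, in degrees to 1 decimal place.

17.7

Π: n_1·r = n_1·Q_3 gives 9x - 12y - 8z = 14.
sin θ = |n·v| / (|n||v|) = |38| / (√289 · √54) = 0.30419.
θ ≈ 17.7°.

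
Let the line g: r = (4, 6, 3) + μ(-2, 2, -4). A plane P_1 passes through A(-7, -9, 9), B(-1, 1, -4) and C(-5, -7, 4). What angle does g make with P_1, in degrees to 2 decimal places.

AB = (6, 10, -13), AC = (2, 2, -5); a normal to P_1 is AB × AC = (-24, 4, -8).
Using A: P_1 has equation -24x + 4y - 8z = 60.
sin θ = |n·v| / (|n||v|) = |88| / (√656 · √24) = 0.70133.
θ ≈ 44.53°.

44.53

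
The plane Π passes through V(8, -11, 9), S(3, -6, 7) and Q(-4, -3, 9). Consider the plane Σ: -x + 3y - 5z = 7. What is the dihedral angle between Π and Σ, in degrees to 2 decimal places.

VS = (-5, 5, -2), VQ = (-12, 8, 0); a normal to Π is VS × VQ = (16, 24, 20).
Using V: Π has equation 16x + 24y + 20z = 44.
cos θ = |n₁·n₂| / (|n₁||n₂|) = |-44| / (√1232 · √35).
θ = arccos(0.21189) ≈ 77.77°.

77.77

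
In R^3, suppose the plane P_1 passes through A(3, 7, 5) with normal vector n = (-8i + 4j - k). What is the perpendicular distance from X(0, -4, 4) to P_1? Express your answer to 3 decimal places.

P_1: n·r = n·A gives -8x + 4y - z = -1.
n·X − d = (-8)·(0) + (4)·(-4) + (-1)·(4) − (-1) = -19; |n| = √81.
Distance = |-19| / √81 = 19/√81 ≈ 2.111.

2.111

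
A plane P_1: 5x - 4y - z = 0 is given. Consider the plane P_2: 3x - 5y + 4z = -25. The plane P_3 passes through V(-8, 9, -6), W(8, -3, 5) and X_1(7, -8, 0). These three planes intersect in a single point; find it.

VW = (16, -12, 11), VX_1 = (15, -17, 6); a normal to P_3 is VW × VX_1 = (115, 69, -92).
Using V: P_3 has equation 115x + 69y - 92z = 253.
Solving the 3×3 linear system 5x - 4y - z = 0, 3x - 5y + 4z = -25, 115x + 69y - 92z = 253 (e.g. by elimination or Cramer's rule, determinant = -2806) gives (-2, -1, -6).

(-2, -1, -6)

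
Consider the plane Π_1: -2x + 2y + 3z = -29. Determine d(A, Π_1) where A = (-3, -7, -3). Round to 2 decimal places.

n·A − d = (-2)·(-3) + (2)·(-7) + (3)·(-3) − (-29) = 12; |n| = √17.
Distance = |12| / √17 = 12/√17 ≈ 2.91.

2.91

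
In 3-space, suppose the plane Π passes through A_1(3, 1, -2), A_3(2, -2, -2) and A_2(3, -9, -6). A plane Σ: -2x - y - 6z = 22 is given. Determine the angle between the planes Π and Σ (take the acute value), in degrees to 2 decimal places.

39.21

A_1A_3 = (-1, -3, 0), A_1A_2 = (0, -10, -4); a normal to Π is A_1A_3 × A_1A_2 = (12, -4, 10).
Using A_1: Π has equation 12x - 4y + 10z = 12.
cos θ = |n₁·n₂| / (|n₁||n₂|) = |-80| / (√260 · √41).
θ = arccos(0.77484) ≈ 39.21°.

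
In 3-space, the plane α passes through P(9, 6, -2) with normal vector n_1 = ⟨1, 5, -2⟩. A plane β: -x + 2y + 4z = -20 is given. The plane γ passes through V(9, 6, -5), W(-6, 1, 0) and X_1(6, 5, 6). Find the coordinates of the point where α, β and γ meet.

(6, 5, -6)

α: n_1·r = n_1·P gives x + 5y - 2z = 43.
VW = (-15, -5, 5), VX_1 = (-3, -1, 11); a normal to γ is VW × VX_1 = (-50, 150, 0).
Using V: γ has equation -50x + 150y = 450.
Solving the 3×3 linear system x + 5y - 2z = 43, -x + 2y + 4z = -20, -50x + 150y = 450 (e.g. by elimination or Cramer's rule, determinant = -1500) gives (6, 5, -6).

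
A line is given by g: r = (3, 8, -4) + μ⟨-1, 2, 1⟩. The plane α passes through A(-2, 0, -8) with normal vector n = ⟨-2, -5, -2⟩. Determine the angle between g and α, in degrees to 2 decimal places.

α: n·r = n·A gives -2x - 5y - 2z = 20.
sin θ = |n·v| / (|n||v|) = |-10| / (√33 · √6) = 0.71067.
θ ≈ 45.29°.

45.29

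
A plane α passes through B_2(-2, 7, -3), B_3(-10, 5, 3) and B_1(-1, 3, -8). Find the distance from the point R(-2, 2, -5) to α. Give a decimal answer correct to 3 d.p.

1.732

B_2B_3 = (-8, -2, 6), B_2B_1 = (1, -4, -5); a normal to α is B_2B_3 × B_2B_1 = (34, -34, 34).
Using B_2: α has equation 34x - 34y + 34z = -408.
n·R − d = (34)·(-2) + (-34)·(2) + (34)·(-5) − (-408) = 102; |n| = √3468.
Distance = |102| / √3468 = 102/√3468 ≈ 1.732.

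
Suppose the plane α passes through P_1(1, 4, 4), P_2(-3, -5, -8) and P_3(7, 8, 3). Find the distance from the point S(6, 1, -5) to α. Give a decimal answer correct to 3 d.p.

1.671

P_1P_2 = (-4, -9, -12), P_1P_3 = (6, 4, -1); a normal to α is P_1P_2 × P_1P_3 = (57, -76, 38).
Using P_1: α has equation 57x - 76y + 38z = -95.
n·S − d = (57)·(6) + (-76)·(1) + (38)·(-5) − (-95) = 171; |n| = √10469.
Distance = |171| / √10469 = 171/√10469 ≈ 1.671.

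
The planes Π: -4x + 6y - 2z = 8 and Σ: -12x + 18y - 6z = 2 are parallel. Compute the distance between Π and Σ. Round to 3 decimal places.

0.980

Rescale Σ by 1/3: -4x + 6y - 2z = 2/3. Then distance = |8 − (2/3)| / √56 ≈ 0.980.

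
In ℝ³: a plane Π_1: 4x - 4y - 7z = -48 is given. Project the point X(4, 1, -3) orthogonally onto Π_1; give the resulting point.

(0, 5, 4)

Foot = X − λn with λ = (n·X − d)/|n|² = (33 − (-48))/81 = 1.
Foot = (4, 1, -3) − 1·(4, -4, -7) = (0, 5, 4).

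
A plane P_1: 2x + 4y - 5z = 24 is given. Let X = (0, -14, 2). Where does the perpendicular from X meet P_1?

(4, -6, -8)

Foot = X − λn with λ = (n·X − d)/|n|² = (-66 − 24)/45 = -2.
Foot = (0, -14, 2) − (-2)·(2, 4, -5) = (4, -6, -8).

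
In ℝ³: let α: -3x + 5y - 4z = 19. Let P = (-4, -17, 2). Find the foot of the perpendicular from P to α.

Foot = P − λn with λ = (n·P − d)/|n|² = (-81 − 19)/50 = -2.
Foot = (-4, -17, 2) − (-2)·(-3, 5, -4) = (-10, -7, -6).

(-10, -7, -6)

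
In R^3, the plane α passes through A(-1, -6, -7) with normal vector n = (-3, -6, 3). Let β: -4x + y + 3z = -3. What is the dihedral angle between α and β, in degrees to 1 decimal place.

66.4

α: n·r = n·A gives -3x - 6y + 3z = 18.
cos θ = |n₁·n₂| / (|n₁||n₂|) = |15| / (√54 · √26).
θ = arccos(0.40032) ≈ 66.4°.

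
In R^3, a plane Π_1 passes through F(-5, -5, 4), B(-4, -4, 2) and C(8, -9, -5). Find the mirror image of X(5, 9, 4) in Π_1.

FB = (1, 1, -2), FC = (13, -4, -9); a normal to Π_1 is FB × FC = (-17, -17, -17).
Using F: Π_1 has equation -17x - 17y - 17z = 102.
λ = (n·X − d)/|n|² = (-306 − 102)/867 = -8/17.
Reflection = X − 2λn = (5, 9, 4) − (-16/17)·(-17, -17, -17) = (-11, -7, -12).

(-11, -7, -12)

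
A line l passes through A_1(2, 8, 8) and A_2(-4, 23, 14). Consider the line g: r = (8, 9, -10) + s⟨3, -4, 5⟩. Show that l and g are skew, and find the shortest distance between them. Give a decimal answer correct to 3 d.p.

A direction vector for l is A_2 − A_1 = (-6, 15, 6).
Common perpendicular direction n = (-6, 15, 6) × (3, -4, 5) = (99, 48, -21).
With w = (8, 9, -10) − (2, 8, 8) = (6, 1, -18), w · n = 1020.
Since n ≠ 0 the lines are not parallel, and w · n = 1020 ≠ 0 so they do not intersect; hence they are skew.
Distance = |w · n| / |n| = |1020| / √12546 ≈ 9.106.

9.106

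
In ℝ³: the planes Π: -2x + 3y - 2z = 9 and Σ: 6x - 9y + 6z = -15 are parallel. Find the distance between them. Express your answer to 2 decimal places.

0.97

Rescale Σ by 1/(-3): -2x + 3y - 2z = 5. Then distance = |9 − 5| / √17 ≈ 0.97.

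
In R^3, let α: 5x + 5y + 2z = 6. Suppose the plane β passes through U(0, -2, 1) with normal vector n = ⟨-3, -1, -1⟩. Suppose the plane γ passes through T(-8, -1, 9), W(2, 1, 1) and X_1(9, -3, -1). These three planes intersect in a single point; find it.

β: n·r = n·U gives -3x - y - z = 1.
TW = (10, 2, -8), TX_1 = (17, -2, -10); a normal to γ is TW × TX_1 = (-36, -36, -54).
Using T: γ has equation -36x - 36y - 54z = -162.
Solving the 3×3 linear system 5x + 5y + 2z = 6, -3x - y - z = 1, -36x - 36y - 54z = -162 (e.g. by elimination or Cramer's rule, determinant = -396) gives (-2, 2, 3).

(-2, 2, 3)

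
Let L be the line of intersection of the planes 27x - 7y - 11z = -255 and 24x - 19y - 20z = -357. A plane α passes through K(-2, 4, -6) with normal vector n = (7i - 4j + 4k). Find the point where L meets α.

Direction of L: (27, -7, -11) × (24, -19, -20) = (-69, 276, -345).
A point on L: solving the two plane equations with x = -7 gives (-7, 11, -1).
α: n·r = n·K gives 7x - 4y + 4z = -54.
Substitute r = (-7, 11, -1) + t(-69, 276, -345) into the plane: -97 + (-2967)t = -54, so t = -1/69.
Intersection: (-7, 11, -1) + (-1/69)·(-69, 276, -345) = (-6, 7, 4).

(-6, 7, 4)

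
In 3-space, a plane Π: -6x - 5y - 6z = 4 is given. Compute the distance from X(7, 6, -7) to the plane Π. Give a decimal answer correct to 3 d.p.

n·X − d = (-6)·(7) + (-5)·(6) + (-6)·(-7) − 4 = -34; |n| = √97.
Distance = |-34| / √97 = 34/√97 ≈ 3.452.

3.452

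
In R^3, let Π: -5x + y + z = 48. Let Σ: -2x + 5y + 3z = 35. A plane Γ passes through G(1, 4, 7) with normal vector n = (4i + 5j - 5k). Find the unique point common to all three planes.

(-9, 4, -1)

Γ: n·r = n·G gives 4x + 5y - 5z = -11.
Solving the 3×3 linear system -5x + y + z = 48, -2x + 5y + 3z = 35, 4x + 5y - 5z = -11 (e.g. by elimination or Cramer's rule, determinant = 172) gives (-9, 4, -1).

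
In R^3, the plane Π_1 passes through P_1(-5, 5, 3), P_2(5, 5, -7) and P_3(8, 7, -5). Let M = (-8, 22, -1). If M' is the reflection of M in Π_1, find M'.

(4, -8, 11)

P_1P_2 = (10, 0, -10), P_1P_3 = (13, 2, -8); a normal to Π_1 is P_1P_2 × P_1P_3 = (20, -50, 20).
Using P_1: Π_1 has equation 20x - 50y + 20z = -290.
λ = (n·M − d)/|n|² = (-1280 − (-290))/3300 = -3/10.
Reflection = M − 2λn = (-8, 22, -1) − (-3/5)·(20, -50, 20) = (4, -8, 11).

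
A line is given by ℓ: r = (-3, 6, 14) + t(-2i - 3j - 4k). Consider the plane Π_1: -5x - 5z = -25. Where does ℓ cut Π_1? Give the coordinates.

(-5, 3, 10)

Substitute r = (-3, 6, 14) + t(-2, -3, -4) into the plane: -55 + 30t = -25, so t = 1.
Intersection: (-3, 6, 14) + 1·(-2, -3, -4) = (-5, 3, 10).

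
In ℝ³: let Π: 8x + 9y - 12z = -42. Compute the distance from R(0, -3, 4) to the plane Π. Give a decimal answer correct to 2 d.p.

n·R − d = (8)·(0) + (9)·(-3) + (-12)·(4) − (-42) = -33; |n| = √289.
Distance = |-33| / √289 = 33/√289 ≈ 1.94.

1.94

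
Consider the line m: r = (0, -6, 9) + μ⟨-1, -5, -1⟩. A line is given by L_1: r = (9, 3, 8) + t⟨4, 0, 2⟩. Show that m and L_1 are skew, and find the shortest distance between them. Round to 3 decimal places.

5.702

Common perpendicular direction n = (-1, -5, -1) × (4, 0, 2) = (-10, -2, 20).
With w = (9, 3, 8) − (0, -6, 9) = (9, 9, -1), w · n = -128.
Since n ≠ 0 the lines are not parallel, and w · n = -128 ≠ 0 so they do not intersect; hence they are skew.
Distance = |w · n| / |n| = |-128| / √504 ≈ 5.702.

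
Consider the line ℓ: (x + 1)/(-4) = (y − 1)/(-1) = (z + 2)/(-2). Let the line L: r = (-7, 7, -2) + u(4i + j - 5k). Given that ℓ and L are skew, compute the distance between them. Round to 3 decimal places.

ℓ has direction (-4, -1, -2) through (-1, 1, -2).
Common perpendicular direction n = (-4, -1, -2) × (4, 1, -5) = (7, -28, 0).
With w = (-7, 7, -2) − (-1, 1, -2) = (-6, 6, 0), w · n = -210.
Distance = |w · n| / |n| = |-210| / √833 ≈ 7.276.

7.276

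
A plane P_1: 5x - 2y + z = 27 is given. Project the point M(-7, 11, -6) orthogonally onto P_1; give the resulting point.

(8, 5, -3)

Foot = M − λn with λ = (n·M − d)/|n|² = (-63 − 27)/30 = -3.
Foot = (-7, 11, -6) − (-3)·(5, -2, 1) = (8, 5, -3).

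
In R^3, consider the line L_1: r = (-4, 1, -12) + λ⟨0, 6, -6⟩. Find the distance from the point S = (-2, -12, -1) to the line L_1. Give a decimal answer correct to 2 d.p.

Taking (-4, 1, -12) on L_1 with direction v = (0, 6, -6): w = S − (-4, 1, -12) = (2, -13, 11), and w × v = (12, 12, 12).
Distance = |w × v| / |v| = √432 / √72 ≈ 2.45.

2.45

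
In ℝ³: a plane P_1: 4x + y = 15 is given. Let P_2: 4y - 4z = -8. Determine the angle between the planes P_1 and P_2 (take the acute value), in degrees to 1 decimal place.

80.1

cos θ = |n₁·n₂| / (|n₁||n₂|) = |4| / (√17 · √32).
θ = arccos(0.17150) ≈ 80.1°.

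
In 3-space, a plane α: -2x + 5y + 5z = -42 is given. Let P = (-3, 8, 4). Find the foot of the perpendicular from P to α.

Foot = P − λn with λ = (n·P − d)/|n|² = (66 − (-42))/54 = 2.
Foot = (-3, 8, 4) − 2·(-2, 5, 5) = (1, -2, -6).

(1, -2, -6)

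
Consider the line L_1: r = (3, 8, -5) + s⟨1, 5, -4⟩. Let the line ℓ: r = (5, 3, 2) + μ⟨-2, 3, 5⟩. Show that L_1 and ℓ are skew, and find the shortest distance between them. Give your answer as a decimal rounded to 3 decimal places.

Common perpendicular direction n = (1, 5, -4) × (-2, 3, 5) = (37, 3, 13).
With w = (5, 3, 2) − (3, 8, -5) = (2, -5, 7), w · n = 150.
Since n ≠ 0 the lines are not parallel, and w · n = 150 ≠ 0 so they do not intersect; hence they are skew.
Distance = |w · n| / |n| = |150| / √1547 ≈ 3.814.

3.814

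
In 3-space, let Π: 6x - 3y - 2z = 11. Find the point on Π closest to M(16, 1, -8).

(4, 7, -4)

Foot = M − λn with λ = (n·M − d)/|n|² = (109 − 11)/49 = 2.
Foot = (16, 1, -8) − 2·(6, -3, -2) = (4, 7, -4).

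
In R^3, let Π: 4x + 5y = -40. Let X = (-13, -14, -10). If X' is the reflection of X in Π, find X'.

λ = (n·X − d)/|n|² = (-122 − (-40))/41 = -2.
Reflection = X − 2λn = (-13, -14, -10) − (-4)·(4, 5, 0) = (3, 6, -10).

(3, 6, -10)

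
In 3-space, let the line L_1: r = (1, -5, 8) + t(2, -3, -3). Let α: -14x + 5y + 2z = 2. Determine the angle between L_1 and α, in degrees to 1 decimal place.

44.1

sin θ = |n·v| / (|n||v|) = |-49| / (√225 · √22) = 0.69646.
θ ≈ 44.1°.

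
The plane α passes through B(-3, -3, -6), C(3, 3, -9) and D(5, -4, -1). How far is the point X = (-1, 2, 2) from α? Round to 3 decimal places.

8.000

BC = (6, 6, -3), BD = (8, -1, 5); a normal to α is BC × BD = (27, -54, -54).
Using B: α has equation 27x - 54y - 54z = 405.
n·X − d = (27)·(-1) + (-54)·(2) + (-54)·(2) − 405 = -648; |n| = √6561.
Distance = |-648| / √6561 = 648/√6561 ≈ 8.000.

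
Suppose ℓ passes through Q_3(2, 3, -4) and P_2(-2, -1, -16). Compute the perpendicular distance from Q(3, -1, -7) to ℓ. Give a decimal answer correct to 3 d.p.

3.593

A direction vector for ℓ is P_2 − Q_3 = (-4, -4, -12).
Taking (2, 3, -4) on ℓ with direction v = (-4, -4, -12): w = Q − (2, 3, -4) = (1, -4, -3), and w × v = (36, 24, -20).
Distance = |w × v| / |v| = √2272 / √176 ≈ 3.593.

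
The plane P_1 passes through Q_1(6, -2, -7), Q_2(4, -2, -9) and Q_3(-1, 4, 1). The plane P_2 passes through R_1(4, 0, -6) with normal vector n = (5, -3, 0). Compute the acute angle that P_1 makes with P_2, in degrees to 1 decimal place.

Q_1Q_2 = (-2, 0, -2), Q_1Q_3 = (-7, 6, 8); a normal to P_1 is Q_1Q_2 × Q_1Q_3 = (12, 30, -12).
Using Q_1: P_1 has equation 12x + 30y - 12z = 96.
P_2: n·r = n·R_1 gives 5x - 3y = 20.
cos θ = |n₁·n₂| / (|n₁||n₂|) = |-30| / (√1188 · √34).
θ = arccos(0.14927) ≈ 81.4°.

81.4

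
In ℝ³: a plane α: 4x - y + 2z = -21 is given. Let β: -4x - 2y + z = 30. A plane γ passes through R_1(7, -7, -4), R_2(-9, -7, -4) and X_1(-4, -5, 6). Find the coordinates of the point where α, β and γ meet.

R_1R_2 = (-16, 0, 0), R_1X_1 = (-11, 2, 10); a normal to γ is R_1R_2 × R_1X_1 = (0, 160, -32).
Using R_1: γ has equation 160y - 32z = -992.
Solving the 3×3 linear system 4x - y + 2z = -21, -4x - 2y + z = 30, 160y - 32z = -992 (e.g. by elimination or Cramer's rule, determinant = -1536) gives (-5, -7, -4).

(-5, -7, -4)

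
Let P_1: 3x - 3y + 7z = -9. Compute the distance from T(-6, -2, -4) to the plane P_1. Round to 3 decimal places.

3.787

n·T − d = (3)·(-6) + (-3)·(-2) + (7)·(-4) − (-9) = -31; |n| = √67.
Distance = |-31| / √67 = 31/√67 ≈ 3.787.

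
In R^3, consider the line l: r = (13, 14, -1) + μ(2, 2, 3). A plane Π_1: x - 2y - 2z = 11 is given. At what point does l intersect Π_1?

Substitute r = (13, 14, -1) + t(2, 2, 3) into the plane: -13 + (-8)t = 11, so t = -3.
Intersection: (13, 14, -1) + (-3)·(2, 2, 3) = (7, 8, -10).

(7, 8, -10)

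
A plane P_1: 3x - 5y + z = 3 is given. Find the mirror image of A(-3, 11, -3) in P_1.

λ = (n·A − d)/|n|² = (-67 − 3)/35 = -2.
Reflection = A − 2λn = (-3, 11, -3) − (-4)·(3, -5, 1) = (9, -9, 1).

(9, -9, 1)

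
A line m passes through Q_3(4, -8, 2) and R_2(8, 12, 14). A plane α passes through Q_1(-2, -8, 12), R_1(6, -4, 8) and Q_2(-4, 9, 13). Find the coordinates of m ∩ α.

(6, 2, 8)

A direction vector for m is R_2 − Q_3 = (4, 20, 12).
Q_1R_1 = (8, 4, -4), Q_1Q_2 = (-2, 17, 1); a normal to α is Q_1R_1 × Q_1Q_2 = (72, 0, 144).
Using Q_1: α has equation 72x + 144z = 1584.
Substitute r = (4, -8, 2) + t(4, 20, 12) into the plane: 576 + 2016t = 1584, so t = 1/2.
Intersection: (4, -8, 2) + (1/2)·(4, 20, 12) = (6, 2, 8).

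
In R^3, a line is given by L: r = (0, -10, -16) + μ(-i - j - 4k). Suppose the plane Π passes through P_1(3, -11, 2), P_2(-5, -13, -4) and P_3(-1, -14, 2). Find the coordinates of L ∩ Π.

P_1P_2 = (-8, -2, -6), P_1P_3 = (-4, -3, 0); a normal to Π is P_1P_2 × P_1P_3 = (-18, 24, 16).
Using P_1: Π has equation -18x + 24y + 16z = -286.
Substitute r = (0, -10, -16) + t(-1, -1, -4) into the plane: -496 + (-70)t = -286, so t = -3.
Intersection: (0, -10, -16) + (-3)·(-1, -1, -4) = (3, -7, -4).

(3, -7, -4)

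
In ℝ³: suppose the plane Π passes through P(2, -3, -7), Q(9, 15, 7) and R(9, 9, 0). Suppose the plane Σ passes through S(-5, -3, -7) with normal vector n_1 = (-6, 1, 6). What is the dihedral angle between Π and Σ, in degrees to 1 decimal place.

PQ = (7, 18, 14), PR = (7, 12, 7); a normal to Π is PQ × PR = (-42, 49, -42).
Using P: Π has equation -42x + 49y - 42z = 63.
Σ: n_1·r = n_1·S gives -6x + y + 6z = -15.
cos θ = |n₁·n₂| / (|n₁||n₂|) = |49| / (√5929 · √73).
θ = arccos(0.07448) ≈ 85.7°.

85.7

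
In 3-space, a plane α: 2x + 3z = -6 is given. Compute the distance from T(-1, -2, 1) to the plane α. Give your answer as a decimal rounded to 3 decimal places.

1.941

n·T − d = (2)·(-1) + (0)·(-2) + (3)·(1) − (-6) = 7; |n| = √13.
Distance = |7| / √13 = 7/√13 ≈ 1.941.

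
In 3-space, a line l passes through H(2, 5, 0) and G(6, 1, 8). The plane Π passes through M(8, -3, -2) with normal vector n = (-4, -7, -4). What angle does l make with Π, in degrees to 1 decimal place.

13.1

A direction vector for l is G − H = (4, -4, 8).
Π: n·r = n·M gives -4x - 7y - 4z = -3.
sin θ = |n·v| / (|n||v|) = |-20| / (√81 · √96) = 0.22680.
θ ≈ 13.1°.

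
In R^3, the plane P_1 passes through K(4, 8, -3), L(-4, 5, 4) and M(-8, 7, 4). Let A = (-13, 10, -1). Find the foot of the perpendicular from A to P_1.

KL = (-8, -3, 7), KM = (-12, -1, 7); a normal to P_1 is KL × KM = (-14, -28, -28).
Using K: P_1 has equation -14x - 28y - 28z = -196.
Foot = A − λn with λ = (n·A − d)/|n|² = (-70 − (-196))/1764 = 1/14.
Foot = (-13, 10, -1) − (1/14)·(-14, -28, -28) = (-12, 12, 1).

(-12, 12, 1)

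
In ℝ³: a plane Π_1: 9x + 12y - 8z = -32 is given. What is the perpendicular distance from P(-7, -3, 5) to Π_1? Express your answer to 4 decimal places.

6.2941

n·P − d = (9)·(-7) + (12)·(-3) + (-8)·(5) − (-32) = -107; |n| = √289.
Distance = |-107| / √289 = 107/√289 ≈ 6.2941.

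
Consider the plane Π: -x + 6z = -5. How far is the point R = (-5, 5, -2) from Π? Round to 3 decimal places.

n·R − d = (-1)·(-5) + (0)·(5) + (6)·(-2) − (-5) = -2; |n| = √37.
Distance = |-2| / √37 = 2/√37 ≈ 0.329.

0.329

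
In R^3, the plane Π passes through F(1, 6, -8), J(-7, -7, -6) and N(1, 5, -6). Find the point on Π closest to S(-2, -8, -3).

FJ = (-8, -13, 2), FN = (0, -1, 2); a normal to Π is FJ × FN = (-24, 16, 8).
Using F: Π has equation -24x + 16y + 8z = 8.
Foot = S − λn with λ = (n·S − d)/|n|² = (-104 − 8)/896 = -1/8.
Foot = (-2, -8, -3) − (-1/8)·(-24, 16, 8) = (-5, -6, -2).

(-5, -6, -2)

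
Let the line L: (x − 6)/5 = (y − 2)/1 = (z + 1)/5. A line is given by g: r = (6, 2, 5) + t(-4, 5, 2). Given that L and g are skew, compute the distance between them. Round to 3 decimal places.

3.652

L has direction (5, 1, 5) through (6, 2, -1).
Common perpendicular direction n = (5, 1, 5) × (-4, 5, 2) = (-23, -30, 29).
With w = (6, 2, 5) − (6, 2, -1) = (0, 0, 6), w · n = 174.
Distance = |w · n| / |n| = |174| / √2270 ≈ 3.652.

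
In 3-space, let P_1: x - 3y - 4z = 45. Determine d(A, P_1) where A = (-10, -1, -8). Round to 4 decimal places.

n·A − d = (1)·(-10) + (-3)·(-1) + (-4)·(-8) − 45 = -20; |n| = √26.
Distance = |-20| / √26 = 20/√26 ≈ 3.9223.

3.9223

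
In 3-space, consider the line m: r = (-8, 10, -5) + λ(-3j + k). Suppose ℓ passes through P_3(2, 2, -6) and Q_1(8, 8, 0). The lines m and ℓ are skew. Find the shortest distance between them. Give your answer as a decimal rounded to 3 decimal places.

A direction vector for ℓ is Q_1 − P_3 = (6, 6, 6).
Common perpendicular direction n = (0, -3, 1) × (6, 6, 6) = (-24, 6, 18).
With w = (2, 2, -6) − (-8, 10, -5) = (10, -8, -1), w · n = -306.
Distance = |w · n| / |n| = |-306| / √936 ≈ 10.002.

10.002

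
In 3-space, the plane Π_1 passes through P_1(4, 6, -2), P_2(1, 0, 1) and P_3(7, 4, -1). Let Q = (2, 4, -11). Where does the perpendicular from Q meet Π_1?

P_1P_2 = (-3, -6, 3), P_1P_3 = (3, -2, 1); a normal to Π_1 is P_1P_2 × P_1P_3 = (0, 12, 24).
Using P_1: Π_1 has equation 12y + 24z = 24.
Foot = Q − λn with λ = (n·Q − d)/|n|² = (-216 − 24)/720 = -1/3.
Foot = (2, 4, -11) − (-1/3)·(0, 12, 24) = (2, 8, -3).

(2, 8, -3)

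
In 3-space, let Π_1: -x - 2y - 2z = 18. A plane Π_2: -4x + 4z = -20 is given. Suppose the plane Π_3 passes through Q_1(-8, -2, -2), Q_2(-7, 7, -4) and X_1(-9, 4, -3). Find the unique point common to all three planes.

Q_1Q_2 = (1, 9, -2), Q_1X_1 = (-1, 6, -1); a normal to Π_3 is Q_1Q_2 × Q_1X_1 = (3, 3, 15).
Using Q_1: Π_3 has equation 3x + 3y + 15z = -60.
Solving the 3×3 linear system -x - 2y - 2z = 18, -4x + 4z = -20, 3x + 3y + 15z = -60 (e.g. by elimination or Cramer's rule, determinant = -108) gives (2, -7, -3).

(2, -7, -3)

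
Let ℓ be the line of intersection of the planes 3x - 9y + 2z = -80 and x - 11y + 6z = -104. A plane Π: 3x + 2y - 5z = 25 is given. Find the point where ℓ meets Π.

(-3, 7, -4)

Direction of ℓ: (3, -9, 2) × (1, -11, 6) = (-32, -16, -24).
A point on ℓ: solving the two plane equations with x = -15 gives (-15, 1, -13).
Substitute r = (-15, 1, -13) + t(-32, -16, -24) into the plane: 22 + (-8)t = 25, so t = -3/8.
Intersection: (-15, 1, -13) + (-3/8)·(-32, -16, -24) = (-3, 7, -4).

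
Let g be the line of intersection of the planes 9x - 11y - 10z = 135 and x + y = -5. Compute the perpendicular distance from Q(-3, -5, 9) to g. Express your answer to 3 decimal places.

11.740

Direction of g: (9, -11, -10) × (1, 1, 0) = (10, -10, 20).
A point on g: solving the two plane equations with x = 5 gives (5, -10, 2).
Taking (5, -10, 2) on g with direction v = (10, -10, 20): w = Q − (5, -10, 2) = (-8, 5, 7), and w × v = (170, 230, 30).
Distance = |w × v| / |v| = √82700 / √600 ≈ 11.740.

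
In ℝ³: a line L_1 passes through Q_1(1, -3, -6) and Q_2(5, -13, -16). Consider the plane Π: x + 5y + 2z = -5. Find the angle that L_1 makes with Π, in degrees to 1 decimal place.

A direction vector for L_1 is Q_2 − Q_1 = (4, -10, -10).
sin θ = |n·v| / (|n||v|) = |-66| / (√30 · √216) = 0.81989.
θ ≈ 55.1°.

55.1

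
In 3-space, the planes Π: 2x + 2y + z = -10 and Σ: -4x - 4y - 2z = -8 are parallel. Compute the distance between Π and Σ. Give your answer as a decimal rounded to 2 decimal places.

4.67

Rescale Σ by 1/(-2): 2x + 2y + z = 4. Then distance = |-10 − 4| / √9 ≈ 4.67.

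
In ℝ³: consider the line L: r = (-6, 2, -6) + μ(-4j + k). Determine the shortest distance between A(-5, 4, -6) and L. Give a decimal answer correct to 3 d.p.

1.111

Taking (-6, 2, -6) on L with direction v = (0, -4, 1): w = A − (-6, 2, -6) = (1, 2, 0), and w × v = (2, -1, -4).
Distance = |w × v| / |v| = √21 / √17 ≈ 1.111.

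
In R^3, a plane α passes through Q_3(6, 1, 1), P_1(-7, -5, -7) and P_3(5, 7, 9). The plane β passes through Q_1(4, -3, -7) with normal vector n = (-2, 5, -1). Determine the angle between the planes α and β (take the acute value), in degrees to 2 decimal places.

Q_3P_1 = (-13, -6, -8), Q_3P_3 = (-1, 6, 8); a normal to α is Q_3P_1 × Q_3P_3 = (0, 112, -84).
Using Q_3: α has equation 112y - 84z = 28.
β: n·r = n·Q_1 gives -2x + 5y - z = -16.
cos θ = |n₁·n₂| / (|n₁||n₂|) = |644| / (√19600 · √30).
θ = arccos(0.83984) ≈ 32.88°.

32.88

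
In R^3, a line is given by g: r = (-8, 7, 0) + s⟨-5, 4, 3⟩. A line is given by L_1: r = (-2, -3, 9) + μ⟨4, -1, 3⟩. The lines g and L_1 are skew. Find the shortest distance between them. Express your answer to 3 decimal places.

Common perpendicular direction n = (-5, 4, 3) × (4, -1, 3) = (15, 27, -11).
With w = (-2, -3, 9) − (-8, 7, 0) = (6, -10, 9), w · n = -279.
Distance = |w · n| / |n| = |-279| / √1075 ≈ 8.509.

8.509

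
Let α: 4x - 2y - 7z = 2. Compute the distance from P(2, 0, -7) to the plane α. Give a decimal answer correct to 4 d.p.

6.6212

n·P − d = (4)·(2) + (-2)·(0) + (-7)·(-7) − 2 = 55; |n| = √69.
Distance = |55| / √69 = 55/√69 ≈ 6.6212.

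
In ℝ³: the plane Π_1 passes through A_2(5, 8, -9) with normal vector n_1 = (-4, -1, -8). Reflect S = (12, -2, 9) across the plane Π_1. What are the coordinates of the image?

Π_1: n_1·r = n_1·A_2 gives -4x - y - 8z = 44.
λ = (n·S − d)/|n|² = (-118 − 44)/81 = -2.
Reflection = S − 2λn = (12, -2, 9) − (-4)·(-4, -1, -8) = (-4, -6, -23).

(-4, -6, -23)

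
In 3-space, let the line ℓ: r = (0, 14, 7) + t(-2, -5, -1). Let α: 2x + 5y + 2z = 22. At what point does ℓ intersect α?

Substitute r = (0, 14, 7) + t(-2, -5, -1) into the plane: 84 + (-31)t = 22, so t = 2.
Intersection: (0, 14, 7) + 2·(-2, -5, -1) = (-4, 4, 5).

(-4, 4, 5)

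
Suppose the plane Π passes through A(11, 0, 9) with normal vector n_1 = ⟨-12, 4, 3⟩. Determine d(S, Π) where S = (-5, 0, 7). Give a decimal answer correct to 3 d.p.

Π: n_1·r = n_1·A gives -12x + 4y + 3z = -105.
n·S − d = (-12)·(-5) + (4)·(0) + (3)·(7) − (-105) = 186; |n| = √169.
Distance = |186| / √169 = 186/√169 ≈ 14.308.

14.308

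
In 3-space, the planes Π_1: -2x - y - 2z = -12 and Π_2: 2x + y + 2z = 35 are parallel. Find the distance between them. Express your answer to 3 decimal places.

Rescale Π_2 by 1/(-1): -2x - y - 2z = -35. Then distance = |-12 − (-35)| / √9 ≈ 7.667.

7.667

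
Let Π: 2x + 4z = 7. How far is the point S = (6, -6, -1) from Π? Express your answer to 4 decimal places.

0.2236

n·S − d = (2)·(6) + (0)·(-6) + (4)·(-1) − 7 = 1; |n| = √20.
Distance = |1| / √20 = 1/√20 ≈ 0.2236.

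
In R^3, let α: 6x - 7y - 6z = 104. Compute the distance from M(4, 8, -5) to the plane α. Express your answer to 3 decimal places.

9.636

n·M − d = (6)·(4) + (-7)·(8) + (-6)·(-5) − 104 = -106; |n| = √121.
Distance = |-106| / √121 = 106/√121 ≈ 9.636.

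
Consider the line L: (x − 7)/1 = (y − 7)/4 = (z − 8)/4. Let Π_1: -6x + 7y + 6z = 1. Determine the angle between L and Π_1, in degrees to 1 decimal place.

46.7

L has direction (1, 4, 4) through (7, 7, 8).
sin θ = |n·v| / (|n||v|) = |46| / (√121 · √33) = 0.72796.
θ ≈ 46.7°.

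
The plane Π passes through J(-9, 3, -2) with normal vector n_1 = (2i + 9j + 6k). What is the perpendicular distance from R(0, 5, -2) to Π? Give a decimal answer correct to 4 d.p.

3.2727

Π: n_1·r = n_1·J gives 2x + 9y + 6z = -3.
n·R − d = (2)·(0) + (9)·(5) + (6)·(-2) − (-3) = 36; |n| = √121.
Distance = |36| / √121 = 36/√121 ≈ 3.2727.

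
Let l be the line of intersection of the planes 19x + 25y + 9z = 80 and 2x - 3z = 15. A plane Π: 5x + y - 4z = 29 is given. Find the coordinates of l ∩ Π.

(3, 2, -3)

Direction of l: (19, 25, 9) × (2, 0, -3) = (-75, 75, -50).
A point on l: solving the two plane equations with x = 0 gives (0, 5, -5).
Substitute r = (0, 5, -5) + t(-75, 75, -50) into the plane: 25 + (-100)t = 29, so t = -1/25.
Intersection: (0, 5, -5) + (-1/25)·(-75, 75, -50) = (3, 2, -3).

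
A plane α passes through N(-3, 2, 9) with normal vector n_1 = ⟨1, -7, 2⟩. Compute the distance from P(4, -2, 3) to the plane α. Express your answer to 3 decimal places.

3.130

α: n_1·r = n_1·N gives x - 7y + 2z = 1.
n·P − d = (1)·(4) + (-7)·(-2) + (2)·(3) − 1 = 23; |n| = √54.
Distance = |23| / √54 = 23/√54 ≈ 3.130.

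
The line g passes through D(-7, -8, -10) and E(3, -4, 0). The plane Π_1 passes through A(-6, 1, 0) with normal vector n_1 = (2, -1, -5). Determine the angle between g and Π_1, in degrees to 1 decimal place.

A direction vector for g is E − D = (10, 4, 10).
Π_1: n_1·r = n_1·A gives 2x - y - 5z = -13.
sin θ = |n·v| / (|n||v|) = |-34| / (√30 · √216) = 0.42237.
θ ≈ 25.0°.

25.0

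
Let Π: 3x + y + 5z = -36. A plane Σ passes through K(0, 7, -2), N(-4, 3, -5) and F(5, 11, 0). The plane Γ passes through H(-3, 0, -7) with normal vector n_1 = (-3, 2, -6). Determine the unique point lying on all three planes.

KN = (-4, -4, -3), KF = (5, 4, 2); a normal to Σ is KN × KF = (4, -7, 4).
Using K: Σ has equation 4x - 7y + 4z = -57.
Γ: n_1·r = n_1·H gives -3x + 2y - 6z = 51.
Solving the 3×3 linear system 3x + y + 5z = -36, 4x - 7y + 4z = -57, -3x + 2y - 6z = 51 (e.g. by elimination or Cramer's rule, determinant = 49) gives (-3, 3, -6).

(-3, 3, -6)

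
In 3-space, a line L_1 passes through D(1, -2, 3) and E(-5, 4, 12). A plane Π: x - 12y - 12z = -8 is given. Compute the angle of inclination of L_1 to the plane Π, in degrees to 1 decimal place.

A direction vector for L_1 is E − D = (-6, 6, 9).
sin θ = |n·v| / (|n||v|) = |-186| / (√289 · √153) = 0.88454.
θ ≈ 62.2°.

62.2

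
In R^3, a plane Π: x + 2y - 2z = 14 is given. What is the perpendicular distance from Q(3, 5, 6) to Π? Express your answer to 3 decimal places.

4.333

n·Q − d = (1)·(3) + (2)·(5) + (-2)·(6) − 14 = -13; |n| = √9.
Distance = |-13| / √9 = 13/√9 ≈ 4.333.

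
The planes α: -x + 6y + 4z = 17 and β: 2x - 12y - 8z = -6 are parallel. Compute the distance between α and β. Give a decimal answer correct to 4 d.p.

Rescale β by 1/(-2): -x + 6y + 4z = 3. Then distance = |17 − 3| / √53 ≈ 1.9230.

1.9230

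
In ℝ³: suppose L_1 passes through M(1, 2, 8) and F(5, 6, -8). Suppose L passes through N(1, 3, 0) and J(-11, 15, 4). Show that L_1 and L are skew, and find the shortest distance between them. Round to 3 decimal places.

2.049

A direction vector for L_1 is F − M = (4, 4, -16).
A direction vector for L is J − N = (-12, 12, 4).
Common perpendicular direction n = (4, 4, -16) × (-12, 12, 4) = (208, 176, 96).
With w = (1, 3, 0) − (1, 2, 8) = (0, 1, -8), w · n = -592.
Since n ≠ 0 the lines are not parallel, and w · n = -592 ≠ 0 so they do not intersect; hence they are skew.
Distance = |w · n| / |n| = |-592| / √83456 ≈ 2.049.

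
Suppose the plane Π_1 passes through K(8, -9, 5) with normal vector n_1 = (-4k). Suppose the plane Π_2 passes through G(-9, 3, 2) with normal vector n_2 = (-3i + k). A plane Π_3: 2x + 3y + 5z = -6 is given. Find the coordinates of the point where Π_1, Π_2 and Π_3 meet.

Π_1: n_1·r = n_1·K gives -4z = -20.
Π_2: n_2·r = n_2·G gives -3x + z = 29.
Solving the 3×3 linear system -4z = -20, -3x + z = 29, 2x + 3y + 5z = -6 (e.g. by elimination or Cramer's rule, determinant = 36) gives (-8, -5, 5).

(-8, -5, 5)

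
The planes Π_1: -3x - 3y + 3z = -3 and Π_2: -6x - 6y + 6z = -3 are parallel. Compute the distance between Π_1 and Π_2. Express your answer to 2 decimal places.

Rescale Π_2 by 1/2: -3x - 3y + 3z = -3/2. Then distance = |-3 − (-3/2)| / √27 ≈ 0.29.

0.29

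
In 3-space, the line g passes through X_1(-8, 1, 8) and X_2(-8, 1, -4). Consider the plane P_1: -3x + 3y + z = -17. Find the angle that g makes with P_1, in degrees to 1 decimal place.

13.3

A direction vector for g is X_2 − X_1 = (0, 0, -12).
sin θ = |n·v| / (|n||v|) = |-12| / (√19 · √144) = 0.22942.
θ ≈ 13.3°.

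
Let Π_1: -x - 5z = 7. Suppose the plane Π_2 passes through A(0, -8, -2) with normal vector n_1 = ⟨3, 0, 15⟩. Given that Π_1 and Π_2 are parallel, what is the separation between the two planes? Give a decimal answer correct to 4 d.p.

0.5883

Π_2: n_1·r = n_1·A gives 3x + 15z = -30.
Rescale Π_2 by 1/(-3): -x - 5z = 10. Then distance = |7 − 10| / √26 ≈ 0.5883.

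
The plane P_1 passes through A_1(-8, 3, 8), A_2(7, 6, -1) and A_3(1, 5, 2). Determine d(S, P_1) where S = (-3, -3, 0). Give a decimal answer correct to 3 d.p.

A_1A_2 = (15, 3, -9), A_1A_3 = (9, 2, -6); a normal to P_1 is A_1A_2 × A_1A_3 = (0, 9, 3).
Using A_1: P_1 has equation 9y + 3z = 51.
n·S − d = (0)·(-3) + (9)·(-3) + (3)·(0) − 51 = -78; |n| = √90.
Distance = |-78| / √90 = 78/√90 ≈ 8.222.

8.222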